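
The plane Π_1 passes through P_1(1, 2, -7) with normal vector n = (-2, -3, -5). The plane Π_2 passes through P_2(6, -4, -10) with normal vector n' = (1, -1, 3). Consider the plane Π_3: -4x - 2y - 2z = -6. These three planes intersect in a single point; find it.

(5, 1, -8)

Π_1: n·r = n·P_1 gives -2x - 3y - 5z = 27.
Π_2: n'·r = n'·P_2 gives x - y + 3z = -20.
Solving the 3×3 linear system -2x - 3y - 5z = 27, x - y + 3z = -20, -4x - 2y - 2z = -6 (e.g. by elimination or Cramer's rule, determinant = 44) gives (5, 1, -8).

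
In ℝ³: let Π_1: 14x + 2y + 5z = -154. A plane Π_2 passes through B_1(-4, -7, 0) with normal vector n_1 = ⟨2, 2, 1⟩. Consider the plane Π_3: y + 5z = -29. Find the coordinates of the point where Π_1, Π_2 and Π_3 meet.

Π_2: n_1·r = n_1·B_1 gives 2x + 2y + z = -22.
Solving the 3×3 linear system 14x + 2y + 5z = -154, 2x + 2y + z = -22, y + 5z = -29 (e.g. by elimination or Cramer's rule, determinant = 116) gives (-9, 1, -6).

(-9, 1, -6)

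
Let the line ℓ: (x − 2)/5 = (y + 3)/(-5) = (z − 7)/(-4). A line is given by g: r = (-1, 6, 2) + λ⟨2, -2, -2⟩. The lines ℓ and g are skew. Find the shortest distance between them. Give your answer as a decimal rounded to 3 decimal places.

ℓ has direction (5, -5, -4) through (2, -3, 7).
Common perpendicular direction n = (5, -5, -4) × (2, -2, -2) = (2, 2, 0).
With w = (-1, 6, 2) − (2, -3, 7) = (-3, 9, -5), w · n = 12.
Distance = |w · n| / |n| = |12| / √8 ≈ 4.243.

4.243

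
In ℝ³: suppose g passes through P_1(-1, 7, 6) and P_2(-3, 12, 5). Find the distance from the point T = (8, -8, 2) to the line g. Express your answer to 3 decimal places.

A direction vector for g is P_2 − P_1 = (-2, 5, -1).
Taking (-1, 7, 6) on g with direction v = (-2, 5, -1): w = T − (-1, 7, 6) = (9, -15, -4), and w × v = (35, 17, 15).
Distance = |w × v| / |v| = √1739 / √30 ≈ 7.614.

7.614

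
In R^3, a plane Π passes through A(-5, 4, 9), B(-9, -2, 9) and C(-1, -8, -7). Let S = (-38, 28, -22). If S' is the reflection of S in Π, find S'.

(34, -20, 32)

AB = (-4, -6, 0), AC = (4, -12, -16); a normal to Π is AB × AC = (96, -64, 72).
Using A: Π has equation 96x - 64y + 72z = -88.
λ = (n·S − d)/|n|² = (-7024 − (-88))/18496 = -3/8.
Reflection = S − 2λn = (-38, 28, -22) − (-3/4)·(96, -64, 72) = (34, -20, 32).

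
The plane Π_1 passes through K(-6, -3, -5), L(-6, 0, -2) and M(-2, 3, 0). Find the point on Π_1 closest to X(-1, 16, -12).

(2, 4, 0)

KL = (0, 3, 3), KM = (4, 6, 5); a normal to Π_1 is KL × KM = (-3, 12, -12).
Using K: Π_1 has equation -3x + 12y - 12z = 42.
Foot = X − λn with λ = (n·X − d)/|n|² = (339 − 42)/297 = 1.
Foot = (-1, 16, -12) − 1·(-3, 12, -12) = (2, 4, 0).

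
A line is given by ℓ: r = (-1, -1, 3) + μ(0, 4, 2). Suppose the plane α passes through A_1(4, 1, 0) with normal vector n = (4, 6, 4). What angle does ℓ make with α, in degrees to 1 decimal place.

α: n·r = n·A_1 gives 4x + 6y + 4z = 22.
sin θ = |n·v| / (|n||v|) = |32| / (√68 · √20) = 0.86772.
θ ≈ 60.2°.

60.2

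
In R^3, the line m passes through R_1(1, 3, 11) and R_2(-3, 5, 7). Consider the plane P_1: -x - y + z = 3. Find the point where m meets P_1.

(-7, 7, 3)

A direction vector for m is R_2 − R_1 = (-4, 2, -4).
Substitute r = (1, 3, 11) + t(-4, 2, -4) into the plane: 7 + (-2)t = 3, so t = 2.
Intersection: (1, 3, 11) + 2·(-4, 2, -4) = (-7, 7, 3).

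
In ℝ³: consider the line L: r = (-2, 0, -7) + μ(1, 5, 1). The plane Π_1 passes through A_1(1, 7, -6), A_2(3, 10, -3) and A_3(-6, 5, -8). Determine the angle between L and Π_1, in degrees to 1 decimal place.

33.0

A_1A_2 = (2, 3, 3), A_1A_3 = (-7, -2, -2); a normal to Π_1 is A_1A_2 × A_1A_3 = (0, -17, 17).
Using A_1: Π_1 has equation -17y + 17z = -221.
sin θ = |n·v| / (|n||v|) = |-68| / (√578 · √27) = 0.54433.
θ ≈ 33.0°.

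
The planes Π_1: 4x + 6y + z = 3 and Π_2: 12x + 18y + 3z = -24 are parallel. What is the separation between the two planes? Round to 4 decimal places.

Rescale Π_2 by 1/3: 4x + 6y + z = -8. Then distance = |3 − (-8)| / √53 ≈ 1.5110.

1.5110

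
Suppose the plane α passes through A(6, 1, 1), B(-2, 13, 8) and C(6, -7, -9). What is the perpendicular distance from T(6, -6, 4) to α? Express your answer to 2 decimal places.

AB = (-8, 12, 7), AC = (0, -8, -10); a normal to α is AB × AC = (-64, -80, 64).
Using A: α has equation -64x - 80y + 64z = -400.
n·T − d = (-64)·(6) + (-80)·(-6) + (64)·(4) − (-400) = 752; |n| = √14592.
Distance = |752| / √14592 = 752/√14592 ≈ 6.23.

6.23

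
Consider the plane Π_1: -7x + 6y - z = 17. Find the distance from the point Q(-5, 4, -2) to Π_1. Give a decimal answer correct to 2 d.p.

4.74

n·Q − d = (-7)·(-5) + (6)·(4) + (-1)·(-2) − 17 = 44; |n| = √86.
Distance = |44| / √86 = 44/√86 ≈ 4.74.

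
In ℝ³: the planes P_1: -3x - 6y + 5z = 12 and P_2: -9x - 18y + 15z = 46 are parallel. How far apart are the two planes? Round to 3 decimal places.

Rescale P_2 by 1/3: -3x - 6y + 5z = 46/3. Then distance = |12 − (46/3)| / √70 ≈ 0.398.

0.398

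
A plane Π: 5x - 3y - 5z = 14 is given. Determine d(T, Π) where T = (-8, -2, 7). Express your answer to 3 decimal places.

10.806

n·T − d = (5)·(-8) + (-3)·(-2) + (-5)·(7) − 14 = -83; |n| = √59.
Distance = |-83| / √59 = 83/√59 ≈ 10.806.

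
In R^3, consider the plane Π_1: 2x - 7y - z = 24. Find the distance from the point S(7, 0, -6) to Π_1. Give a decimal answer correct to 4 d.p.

0.5443

n·S − d = (2)·(7) + (-7)·(0) + (-1)·(-6) − 24 = -4; |n| = √54.
Distance = |-4| / √54 = 4/√54 ≈ 0.5443.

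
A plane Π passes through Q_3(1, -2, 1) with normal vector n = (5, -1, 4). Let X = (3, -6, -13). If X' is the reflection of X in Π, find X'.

Π: n·r = n·Q_3 gives 5x - y + 4z = 11.
λ = (n·X − d)/|n|² = (-31 − 11)/42 = -1.
Reflection = X − 2λn = (3, -6, -13) − (-2)·(5, -1, 4) = (13, -8, -5).

(13, -8, -5)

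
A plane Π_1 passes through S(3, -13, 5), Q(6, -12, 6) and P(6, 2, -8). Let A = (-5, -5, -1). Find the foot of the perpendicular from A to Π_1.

(-3, -8, -4)

SQ = (3, 1, 1), SP = (3, 15, -13); a normal to Π_1 is SQ × SP = (-28, 42, 42).
Using S: Π_1 has equation -28x + 42y + 42z = -420.
Foot = A − λn with λ = (n·A − d)/|n|² = (-112 − (-420))/4312 = 1/14.
Foot = (-5, -5, -1) − (1/14)·(-28, 42, 42) = (-3, -8, -4).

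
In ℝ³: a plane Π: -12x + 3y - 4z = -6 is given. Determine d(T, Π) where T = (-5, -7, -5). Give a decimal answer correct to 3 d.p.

n·T − d = (-12)·(-5) + (3)·(-7) + (-4)·(-5) − (-6) = 65; |n| = √169.
Distance = |65| / √169 = 65/√169 ≈ 5.000.

5.000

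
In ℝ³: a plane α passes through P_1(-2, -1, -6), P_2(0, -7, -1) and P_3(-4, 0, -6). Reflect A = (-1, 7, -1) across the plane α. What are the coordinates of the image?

(-7, -5, -13)

P_1P_2 = (2, -6, 5), P_1P_3 = (-2, 1, 0); a normal to α is P_1P_2 × P_1P_3 = (-5, -10, -10).
Using P_1: α has equation -5x - 10y - 10z = 80.
λ = (n·A − d)/|n|² = (-55 − 80)/225 = -3/5.
Reflection = A − 2λn = (-1, 7, -1) − (-6/5)·(-5, -10, -10) = (-7, -5, -13).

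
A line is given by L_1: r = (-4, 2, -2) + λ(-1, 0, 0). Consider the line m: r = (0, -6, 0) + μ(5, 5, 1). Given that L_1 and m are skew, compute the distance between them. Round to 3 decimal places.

3.530

Common perpendicular direction n = (-1, 0, 0) × (5, 5, 1) = (0, 1, -5).
With w = (0, -6, 0) − (-4, 2, -2) = (4, -8, 2), w · n = -18.
Distance = |w · n| / |n| = |-18| / √26 ≈ 3.530.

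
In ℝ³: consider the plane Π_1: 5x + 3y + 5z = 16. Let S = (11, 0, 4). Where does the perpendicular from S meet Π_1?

(6, -3, -1)

Foot = S − λn with λ = (n·S − d)/|n|² = (75 − 16)/59 = 1.
Foot = (11, 0, 4) − 1·(5, 3, 5) = (6, -3, -1).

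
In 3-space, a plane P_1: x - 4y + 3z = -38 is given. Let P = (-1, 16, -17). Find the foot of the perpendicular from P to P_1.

Foot = P − λn with λ = (n·P − d)/|n|² = (-116 − (-38))/26 = -3.
Foot = (-1, 16, -17) − (-3)·(1, -4, 3) = (2, 4, -8).

(2, 4, -8)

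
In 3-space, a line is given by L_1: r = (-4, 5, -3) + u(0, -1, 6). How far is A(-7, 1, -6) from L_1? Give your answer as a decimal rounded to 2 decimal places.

5.36

Taking (-4, 5, -3) on L_1 with direction v = (0, -1, 6): w = A − (-4, 5, -3) = (-3, -4, -3), and w × v = (-27, 18, 3).
Distance = |w × v| / |v| = √1062 / √37 ≈ 5.36.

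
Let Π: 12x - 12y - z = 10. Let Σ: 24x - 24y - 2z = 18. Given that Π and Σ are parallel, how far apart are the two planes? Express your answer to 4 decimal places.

Rescale Σ by 1/2: 12x - 12y - z = 9. Then distance = |10 − 9| / √289 ≈ 0.0588.

0.0588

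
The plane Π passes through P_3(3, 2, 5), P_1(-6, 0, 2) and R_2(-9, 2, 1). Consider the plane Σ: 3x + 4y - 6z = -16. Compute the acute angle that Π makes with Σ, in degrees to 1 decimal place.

31.8

P_3P_1 = (-9, -2, -3), P_3R_2 = (-12, 0, -4); a normal to Π is P_3P_1 × P_3R_2 = (8, 0, -24).
Using P_3: Π has equation 8x - 24z = -96.
cos θ = |n₁·n₂| / (|n₁||n₂|) = |168| / (√640 · √61).
θ = arccos(0.85027) ≈ 31.8°.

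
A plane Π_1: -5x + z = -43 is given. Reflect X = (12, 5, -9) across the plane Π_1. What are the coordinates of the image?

(2, 5, -7)

λ = (n·X − d)/|n|² = (-69 − (-43))/26 = -1.
Reflection = X − 2λn = (12, 5, -9) − (-2)·(-5, 0, 1) = (2, 5, -7).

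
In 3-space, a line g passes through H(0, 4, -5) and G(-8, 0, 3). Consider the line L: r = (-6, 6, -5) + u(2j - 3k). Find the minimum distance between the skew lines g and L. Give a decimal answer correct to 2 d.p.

0.82

A direction vector for g is G − H = (-8, -4, 8).
Common perpendicular direction n = (-8, -4, 8) × (0, 2, -3) = (-4, -24, -16).
With w = (-6, 6, -5) − (0, 4, -5) = (-6, 2, 0), w · n = -24.
Distance = |w · n| / |n| = |-24| / √848 ≈ 0.82.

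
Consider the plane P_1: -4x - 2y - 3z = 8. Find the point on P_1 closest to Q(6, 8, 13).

(-6, 2, 4)

Foot = Q − λn with λ = (n·Q − d)/|n|² = (-79 − 8)/29 = -3.
Foot = (6, 8, 13) − (-3)·(-4, -2, -3) = (-6, 2, 4).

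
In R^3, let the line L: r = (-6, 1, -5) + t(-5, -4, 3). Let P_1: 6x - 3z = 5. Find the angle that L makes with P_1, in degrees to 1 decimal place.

sin θ = |n·v| / (|n||v|) = |-39| / (√45 · √50) = 0.82219.
θ ≈ 55.3°.

55.3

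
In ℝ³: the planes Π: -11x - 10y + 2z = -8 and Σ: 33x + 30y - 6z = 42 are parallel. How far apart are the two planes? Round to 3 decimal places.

0.400

Rescale Σ by 1/(-3): -11x - 10y + 2z = -14. Then distance = |-8 − (-14)| / √225 ≈ 0.400.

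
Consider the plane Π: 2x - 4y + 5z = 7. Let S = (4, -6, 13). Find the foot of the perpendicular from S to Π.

(0, 2, 3)

Foot = S − λn with λ = (n·S − d)/|n|² = (97 − 7)/45 = 2.
Foot = (4, -6, 13) − 2·(2, -4, 5) = (0, 2, 3).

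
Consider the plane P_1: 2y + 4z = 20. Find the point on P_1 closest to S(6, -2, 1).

Foot = S − λn with λ = (n·S − d)/|n|² = (0 − 20)/20 = -1.
Foot = (6, -2, 1) − (-1)·(0, 2, 4) = (6, 0, 5).

(6, 0, 5)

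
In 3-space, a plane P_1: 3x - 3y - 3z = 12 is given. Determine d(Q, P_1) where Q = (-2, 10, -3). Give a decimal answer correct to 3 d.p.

7.506

n·Q − d = (3)·(-2) + (-3)·(10) + (-3)·(-3) − 12 = -39; |n| = √27.
Distance = |-39| / √27 = 39/√27 ≈ 7.506.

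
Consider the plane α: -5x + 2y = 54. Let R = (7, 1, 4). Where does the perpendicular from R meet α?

(-8, 7, 4)

Foot = R − λn with λ = (n·R − d)/|n|² = (-33 − 54)/29 = -3.
Foot = (7, 1, 4) − (-3)·(-5, 2, 0) = (-8, 7, 4).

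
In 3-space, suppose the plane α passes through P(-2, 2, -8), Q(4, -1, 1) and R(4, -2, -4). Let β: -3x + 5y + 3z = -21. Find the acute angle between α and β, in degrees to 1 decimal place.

76.4

PQ = (6, -3, 9), PR = (6, -4, 4); a normal to α is PQ × PR = (24, 30, -6).
Using P: α has equation 24x + 30y - 6z = 60.
cos θ = |n₁·n₂| / (|n₁||n₂|) = |60| / (√1512 · √43).
θ = arccos(0.23531) ≈ 76.4°.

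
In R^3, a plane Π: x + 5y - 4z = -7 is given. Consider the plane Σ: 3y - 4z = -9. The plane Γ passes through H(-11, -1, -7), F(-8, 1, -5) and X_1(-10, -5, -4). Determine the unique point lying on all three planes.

HF = (3, 2, 2), HX_1 = (1, -4, 3); a normal to Γ is HF × HX_1 = (14, -7, -14).
Using H: Γ has equation 14x - 7y - 14z = -49.
Solving the 3×3 linear system x + 5y - 4z = -7, 3y - 4z = -9, 14x - 7y - 14z = -49 (e.g. by elimination or Cramer's rule, determinant = -182) gives (0, 1, 3).

(0, 1, 3)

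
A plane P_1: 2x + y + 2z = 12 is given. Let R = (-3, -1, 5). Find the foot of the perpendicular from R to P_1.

Foot = R − λn with λ = (n·R − d)/|n|² = (3 − 12)/9 = -1.
Foot = (-3, -1, 5) − (-1)·(2, 1, 2) = (-1, 0, 7).

(-1, 0, 7)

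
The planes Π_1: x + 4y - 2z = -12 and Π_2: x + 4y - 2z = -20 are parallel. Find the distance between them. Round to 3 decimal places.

1.746

Same normal n = (1, 4, -2) with |n| = √21; distance = |-12 − (-20)| / |n| = 8/√21 ≈ 1.746.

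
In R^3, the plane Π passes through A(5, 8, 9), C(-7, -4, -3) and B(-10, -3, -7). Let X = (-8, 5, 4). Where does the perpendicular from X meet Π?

AC = (-12, -12, -12), AB = (-15, -11, -16); a normal to Π is AC × AB = (60, -12, -48).
Using A: Π has equation 60x - 12y - 48z = -228.
Foot = X − λn with λ = (n·X − d)/|n|² = (-732 − (-228))/6048 = -1/12.
Foot = (-8, 5, 4) − (-1/12)·(60, -12, -48) = (-3, 4, 0).

(-3, 4, 0)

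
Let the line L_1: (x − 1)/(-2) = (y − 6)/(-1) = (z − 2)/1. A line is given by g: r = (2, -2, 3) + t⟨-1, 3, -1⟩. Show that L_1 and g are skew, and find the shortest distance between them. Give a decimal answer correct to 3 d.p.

1.905

L_1 has direction (-2, -1, 1) through (1, 6, 2).
Common perpendicular direction n = (-2, -1, 1) × (-1, 3, -1) = (-2, -3, -7).
With w = (2, -2, 3) − (1, 6, 2) = (1, -8, 1), w · n = 15.
Since n ≠ 0 the lines are not parallel, and w · n = 15 ≠ 0 so they do not intersect; hence they are skew.
Distance = |w · n| / |n| = |15| / √62 ≈ 1.905.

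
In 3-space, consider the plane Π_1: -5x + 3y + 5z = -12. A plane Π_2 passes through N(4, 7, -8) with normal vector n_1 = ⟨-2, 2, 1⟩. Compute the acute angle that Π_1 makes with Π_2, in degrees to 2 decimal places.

Π_2: n_1·r = n_1·N gives -2x + 2y + z = -2.
cos θ = |n₁·n₂| / (|n₁||n₂|) = |21| / (√59 · √9).
θ = arccos(0.91132) ≈ 24.31°.

24.31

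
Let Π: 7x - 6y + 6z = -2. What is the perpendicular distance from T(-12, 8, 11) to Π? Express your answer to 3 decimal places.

5.818

n·T − d = (7)·(-12) + (-6)·(8) + (6)·(11) − (-2) = -64; |n| = √121.
Distance = |-64| / √121 = 64/√121 ≈ 5.818.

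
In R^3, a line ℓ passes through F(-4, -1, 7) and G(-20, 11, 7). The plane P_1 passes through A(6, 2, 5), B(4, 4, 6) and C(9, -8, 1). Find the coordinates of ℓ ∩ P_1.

(-8, 2, 7)

A direction vector for ℓ is G − F = (-16, 12, 0).
AB = (-2, 2, 1), AC = (3, -10, -4); a normal to P_1 is AB × AC = (2, -5, 14).
Using A: P_1 has equation 2x - 5y + 14z = 72.
Substitute r = (-4, -1, 7) + t(-16, 12, 0) into the plane: 95 + (-92)t = 72, so t = 1/4.
Intersection: (-4, -1, 7) + (1/4)·(-16, 12, 0) = (-8, 2, 7).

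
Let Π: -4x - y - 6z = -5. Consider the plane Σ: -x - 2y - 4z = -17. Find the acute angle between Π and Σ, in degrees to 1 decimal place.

25.9

cos θ = |n₁·n₂| / (|n₁||n₂|) = |30| / (√53 · √21).
θ = arccos(0.89924) ≈ 25.9°.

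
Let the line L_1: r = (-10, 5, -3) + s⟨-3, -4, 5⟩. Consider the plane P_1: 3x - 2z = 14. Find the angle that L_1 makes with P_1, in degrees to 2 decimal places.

sin θ = |n·v| / (|n||v|) = |-19| / (√13 · √50) = 0.74524.
θ ≈ 48.18°.

48.18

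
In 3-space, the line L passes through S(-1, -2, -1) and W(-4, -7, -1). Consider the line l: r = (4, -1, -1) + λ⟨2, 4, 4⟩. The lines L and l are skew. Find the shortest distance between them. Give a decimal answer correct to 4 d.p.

A direction vector for L is W − S = (-3, -5, 0).
Common perpendicular direction n = (-3, -5, 0) × (2, 4, 4) = (-20, 12, -2).
With w = (4, -1, -1) − (-1, -2, -1) = (5, 1, 0), w · n = -88.
Distance = |w · n| / |n| = |-88| / √548 ≈ 3.7592.

3.7592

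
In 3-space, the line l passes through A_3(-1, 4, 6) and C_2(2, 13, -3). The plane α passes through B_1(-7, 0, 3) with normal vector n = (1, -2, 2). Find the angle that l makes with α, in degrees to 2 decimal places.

A direction vector for l is C_2 − A_3 = (3, 9, -9).
α: n·r = n·B_1 gives x - 2y + 2z = -1.
sin θ = |n·v| / (|n||v|) = |-33| / (√9 · √171) = 0.84119.
θ ≈ 57.27°.

57.27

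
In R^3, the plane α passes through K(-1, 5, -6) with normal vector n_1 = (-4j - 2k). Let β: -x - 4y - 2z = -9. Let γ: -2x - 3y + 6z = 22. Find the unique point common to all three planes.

α: n_1·r = n_1·K gives -4y - 2z = -8.
Solving the 3×3 linear system -4y - 2z = -8, -x - 4y - 2z = -9, -2x - 3y + 6z = 22 (e.g. by elimination or Cramer's rule, determinant = -30) gives (1, 0, 4).

(1, 0, 4)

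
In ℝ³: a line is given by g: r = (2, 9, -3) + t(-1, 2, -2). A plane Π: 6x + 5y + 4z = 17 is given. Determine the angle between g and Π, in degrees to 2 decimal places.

8.74

sin θ = |n·v| / (|n||v|) = |-4| / (√77 · √9) = 0.15195.
θ ≈ 8.74°.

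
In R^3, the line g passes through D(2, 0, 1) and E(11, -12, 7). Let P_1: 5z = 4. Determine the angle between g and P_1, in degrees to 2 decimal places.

21.80

A direction vector for g is E − D = (9, -12, 6).
sin θ = |n·v| / (|n||v|) = |30| / (√25 · √261) = 0.37139.
θ ≈ 21.80°.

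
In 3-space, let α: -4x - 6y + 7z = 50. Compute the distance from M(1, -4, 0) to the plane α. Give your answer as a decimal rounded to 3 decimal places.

n·M − d = (-4)·(1) + (-6)·(-4) + (7)·(0) − 50 = -30; |n| = √101.
Distance = |-30| / √101 = 30/√101 ≈ 2.985.

2.985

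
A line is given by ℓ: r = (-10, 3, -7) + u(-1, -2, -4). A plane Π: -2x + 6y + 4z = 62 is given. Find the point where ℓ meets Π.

Substitute r = (-10, 3, -7) + t(-1, -2, -4) into the plane: 10 + (-26)t = 62, so t = -2.
Intersection: (-10, 3, -7) + (-2)·(-1, -2, -4) = (-8, 7, 1).

(-8, 7, 1)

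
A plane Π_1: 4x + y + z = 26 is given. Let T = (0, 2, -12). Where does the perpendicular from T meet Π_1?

(8, 4, -10)

Foot = T − λn with λ = (n·T − d)/|n|² = (-10 − 26)/18 = -2.
Foot = (0, 2, -12) − (-2)·(4, 1, 1) = (8, 4, -10).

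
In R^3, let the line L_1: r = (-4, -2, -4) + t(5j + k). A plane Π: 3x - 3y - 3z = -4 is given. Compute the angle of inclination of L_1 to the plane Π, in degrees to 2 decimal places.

sin θ = |n·v| / (|n||v|) = |-18| / (√27 · √26) = 0.67937.
θ ≈ 42.79°.

42.79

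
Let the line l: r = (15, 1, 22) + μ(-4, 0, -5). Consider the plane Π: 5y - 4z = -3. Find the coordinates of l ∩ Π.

Substitute r = (15, 1, 22) + t(-4, 0, -5) into the plane: -83 + 20t = -3, so t = 4.
Intersection: (15, 1, 22) + 4·(-4, 0, -5) = (-1, 1, 2).

(-1, 1, 2)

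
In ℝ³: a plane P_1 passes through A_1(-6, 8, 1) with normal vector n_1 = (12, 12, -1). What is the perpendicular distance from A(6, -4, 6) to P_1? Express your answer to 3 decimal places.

0.294

P_1: n_1·r = n_1·A_1 gives 12x + 12y - z = 23.
n·A − d = (12)·(6) + (12)·(-4) + (-1)·(6) − 23 = -5; |n| = √289.
Distance = |-5| / √289 = 5/√289 ≈ 0.294.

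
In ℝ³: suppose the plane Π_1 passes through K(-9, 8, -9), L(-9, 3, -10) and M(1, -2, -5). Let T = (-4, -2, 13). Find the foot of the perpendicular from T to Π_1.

KL = (0, -5, -1), KM = (10, -10, 4); a normal to Π_1 is KL × KM = (-30, -10, 50).
Using K: Π_1 has equation -30x - 10y + 50z = -260.
Foot = T − λn with λ = (n·T − d)/|n|² = (790 − (-260))/3500 = 3/10.
Foot = (-4, -2, 13) − (3/10)·(-30, -10, 50) = (5, 1, -2).

(5, 1, -2)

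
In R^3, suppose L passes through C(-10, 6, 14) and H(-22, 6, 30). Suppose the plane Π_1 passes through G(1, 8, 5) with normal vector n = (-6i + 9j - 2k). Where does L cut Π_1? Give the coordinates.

A direction vector for L is H − C = (-12, 0, 16).
Π_1: n·r = n·G gives -6x + 9y - 2z = 56.
Substitute r = (-10, 6, 14) + t(-12, 0, 16) into the plane: 86 + 40t = 56, so t = -3/4.
Intersection: (-10, 6, 14) + (-3/4)·(-12, 0, 16) = (-1, 6, 2).

(-1, 6, 2)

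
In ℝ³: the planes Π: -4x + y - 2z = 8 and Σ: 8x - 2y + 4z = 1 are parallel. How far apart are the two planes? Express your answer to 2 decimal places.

Rescale Σ by 1/(-2): -4x + y - 2z = -1/2. Then distance = |8 − (-1/2)| / √21 ≈ 1.85.

1.85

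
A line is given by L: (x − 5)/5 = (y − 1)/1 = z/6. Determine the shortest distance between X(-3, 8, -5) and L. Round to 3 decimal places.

L has direction (5, 1, 6) through (5, 1, 0).
Taking (5, 1, 0) on L with direction v = (5, 1, 6): w = X − (5, 1, 0) = (-8, 7, -5), and w × v = (47, 23, -43).
Distance = |w × v| / |v| = √4587 / √62 ≈ 8.601.

8.601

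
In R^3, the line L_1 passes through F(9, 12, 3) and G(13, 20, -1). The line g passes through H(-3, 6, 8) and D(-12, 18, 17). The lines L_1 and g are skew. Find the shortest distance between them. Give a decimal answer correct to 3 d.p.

4.950

A direction vector for L_1 is G − F = (4, 8, -4).
A direction vector for g is D − H = (-9, 12, 9).
Common perpendicular direction n = (4, 8, -4) × (-9, 12, 9) = (120, 0, 120).
With w = (-3, 6, 8) − (9, 12, 3) = (-12, -6, 5), w · n = -840.
Distance = |w · n| / |n| = |-840| / √28800 ≈ 4.950.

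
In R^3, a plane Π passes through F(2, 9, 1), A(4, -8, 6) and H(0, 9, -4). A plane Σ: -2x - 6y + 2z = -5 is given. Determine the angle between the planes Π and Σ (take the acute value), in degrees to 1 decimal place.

FA = (2, -17, 5), FH = (-2, 0, -5); a normal to Π is FA × FH = (85, 0, -34).
Using F: Π has equation 85x - 34z = 136.
cos θ = |n₁·n₂| / (|n₁||n₂|) = |-238| / (√8381 · √44).
θ = arccos(0.39192) ≈ 66.9°.

66.9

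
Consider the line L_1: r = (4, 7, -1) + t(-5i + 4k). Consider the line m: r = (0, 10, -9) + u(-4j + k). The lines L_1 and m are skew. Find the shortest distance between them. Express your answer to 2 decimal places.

8.01

Common perpendicular direction n = (-5, 0, 4) × (0, -4, 1) = (16, 5, 20).
With w = (0, 10, -9) − (4, 7, -1) = (-4, 3, -8), w · n = -209.
Distance = |w · n| / |n| = |-209| / √681 ≈ 8.01.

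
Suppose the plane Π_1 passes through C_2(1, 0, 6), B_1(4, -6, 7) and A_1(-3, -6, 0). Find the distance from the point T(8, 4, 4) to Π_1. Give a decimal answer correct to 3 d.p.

7.112

C_2B_1 = (3, -6, 1), C_2A_1 = (-4, -6, -6); a normal to Π_1 is C_2B_1 × C_2A_1 = (42, 14, -42).
Using C_2: Π_1 has equation 42x + 14y - 42z = -210.
n·T − d = (42)·(8) + (14)·(4) + (-42)·(4) − (-210) = 434; |n| = √3724.
Distance = |434| / √3724 = 434/√3724 ≈ 7.112.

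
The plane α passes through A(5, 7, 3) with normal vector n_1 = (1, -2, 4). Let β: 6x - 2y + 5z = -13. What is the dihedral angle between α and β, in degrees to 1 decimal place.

35.7

α: n_1·r = n_1·A gives x - 2y + 4z = 3.
cos θ = |n₁·n₂| / (|n₁||n₂|) = |30| / (√21 · √65).
θ = arccos(0.81200) ≈ 35.7°.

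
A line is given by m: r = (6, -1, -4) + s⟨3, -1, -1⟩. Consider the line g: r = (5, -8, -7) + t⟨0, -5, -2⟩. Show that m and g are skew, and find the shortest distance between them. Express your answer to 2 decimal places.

0.37

Common perpendicular direction n = (3, -1, -1) × (0, -5, -2) = (-3, 6, -15).
With w = (5, -8, -7) − (6, -1, -4) = (-1, -7, -3), w · n = 6.
Since n ≠ 0 the lines are not parallel, and w · n = 6 ≠ 0 so they do not intersect; hence they are skew.
Distance = |w · n| / |n| = |6| / √270 ≈ 0.37.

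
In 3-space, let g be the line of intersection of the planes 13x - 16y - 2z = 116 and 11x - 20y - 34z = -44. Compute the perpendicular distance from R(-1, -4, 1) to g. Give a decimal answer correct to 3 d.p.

Direction of g: (13, -16, -2) × (11, -20, -34) = (504, 420, -84).
A point on g: solving the two plane equations with x = 6 gives (6, -3, 5).
Taking (6, -3, 5) on g with direction v = (504, 420, -84): w = R − (6, -3, 5) = (-7, -1, -4), and w × v = (1764, -2604, -2436).
Distance = |w × v| / |v| = √15826608 / √437472 ≈ 6.015.

6.015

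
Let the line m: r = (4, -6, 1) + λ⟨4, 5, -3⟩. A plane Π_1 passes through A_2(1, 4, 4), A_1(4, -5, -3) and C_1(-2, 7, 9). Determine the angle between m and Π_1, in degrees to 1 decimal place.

3.2

A_2A_1 = (3, -9, -7), A_2C_1 = (-3, 3, 5); a normal to Π_1 is A_2A_1 × A_2C_1 = (-24, 6, -18).
Using A_2: Π_1 has equation -24x + 6y - 18z = -72.
sin θ = |n·v| / (|n||v|) = |-12| / (√936 · √50) = 0.05547.
θ ≈ 3.2°.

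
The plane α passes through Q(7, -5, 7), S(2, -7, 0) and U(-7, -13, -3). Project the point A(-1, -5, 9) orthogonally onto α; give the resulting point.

(2, -9, 8)

QS = (-5, -2, -7), QU = (-14, -8, -10); a normal to α is QS × QU = (-36, 48, 12).
Using Q: α has equation -36x + 48y + 12z = -408.
Foot = A − λn with λ = (n·A − d)/|n|² = (-96 − (-408))/3744 = 1/12.
Foot = (-1, -5, 9) − (1/12)·(-36, 48, 12) = (2, -9, 8).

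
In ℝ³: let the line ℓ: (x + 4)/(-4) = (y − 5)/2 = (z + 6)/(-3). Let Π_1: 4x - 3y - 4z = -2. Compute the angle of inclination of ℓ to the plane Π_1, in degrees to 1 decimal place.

ℓ has direction (-4, 2, -3) through (-4, 5, -6).
sin θ = |n·v| / (|n||v|) = |-10| / (√41 · √29) = 0.29001.
θ ≈ 16.9°.

16.9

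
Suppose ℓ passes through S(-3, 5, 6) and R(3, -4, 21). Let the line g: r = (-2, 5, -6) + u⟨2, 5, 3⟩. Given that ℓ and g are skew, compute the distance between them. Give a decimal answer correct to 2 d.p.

A direction vector for ℓ is R − S = (6, -9, 15).
Common perpendicular direction n = (6, -9, 15) × (2, 5, 3) = (-102, 12, 48).
With w = (-2, 5, -6) − (-3, 5, 6) = (1, 0, -12), w · n = -678.
Distance = |w · n| / |n| = |-678| / √12852 ≈ 5.98.

5.98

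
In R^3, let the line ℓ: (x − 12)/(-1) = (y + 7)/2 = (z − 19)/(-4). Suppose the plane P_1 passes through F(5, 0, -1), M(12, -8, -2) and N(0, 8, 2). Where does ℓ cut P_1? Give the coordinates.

ℓ has direction (-1, 2, -4) through (12, -7, 19).
FM = (7, -8, -1), FN = (-5, 8, 3); a normal to P_1 is FM × FN = (-16, -16, 16).
Using F: P_1 has equation -16x - 16y + 16z = -96.
Substitute r = (12, -7, 19) + t(-1, 2, -4) into the plane: 224 + (-80)t = -96, so t = 4.
Intersection: (12, -7, 19) + 4·(-1, 2, -4) = (8, 1, 3).

(8, 1, 3)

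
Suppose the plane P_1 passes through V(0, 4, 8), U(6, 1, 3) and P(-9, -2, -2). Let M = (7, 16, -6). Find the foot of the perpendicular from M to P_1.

(7, 1, 3)

VU = (6, -3, -5), VP = (-9, -6, -10); a normal to P_1 is VU × VP = (0, 105, -63).
Using V: P_1 has equation 105y - 63z = -84.
Foot = M − λn with λ = (n·M − d)/|n|² = (2058 − (-84))/14994 = 1/7.
Foot = (7, 16, -6) − (1/7)·(0, 105, -63) = (7, 1, 3).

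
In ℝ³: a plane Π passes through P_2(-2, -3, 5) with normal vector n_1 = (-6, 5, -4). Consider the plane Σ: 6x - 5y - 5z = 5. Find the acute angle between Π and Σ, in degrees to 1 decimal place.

Π: n_1·r = n_1·P_2 gives -6x + 5y - 4z = -23.
cos θ = |n₁·n₂| / (|n₁||n₂|) = |-41| / (√77 · √86).
θ = arccos(0.50384) ≈ 59.7°.

59.7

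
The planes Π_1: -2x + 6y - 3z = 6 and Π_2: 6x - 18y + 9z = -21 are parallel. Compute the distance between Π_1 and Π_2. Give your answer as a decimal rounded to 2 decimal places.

Rescale Π_2 by 1/(-3): -2x + 6y - 3z = 7. Then distance = |6 − 7| / √49 ≈ 0.14.

0.14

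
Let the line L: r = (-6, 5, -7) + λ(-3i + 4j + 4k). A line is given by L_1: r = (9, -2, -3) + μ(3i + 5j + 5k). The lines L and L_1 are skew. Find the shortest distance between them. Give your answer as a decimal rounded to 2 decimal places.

7.78

Common perpendicular direction n = (-3, 4, 4) × (3, 5, 5) = (0, 27, -27).
With w = (9, -2, -3) − (-6, 5, -7) = (15, -7, 4), w · n = -297.
Distance = |w · n| / |n| = |-297| / √1458 ≈ 7.78.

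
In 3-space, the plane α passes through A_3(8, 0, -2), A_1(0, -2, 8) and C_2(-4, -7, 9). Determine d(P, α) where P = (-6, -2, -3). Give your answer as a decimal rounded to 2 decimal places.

A_3A_1 = (-8, -2, 10), A_3C_2 = (-12, -7, 11); a normal to α is A_3A_1 × A_3C_2 = (48, -32, 32).
Using A_3: α has equation 48x - 32y + 32z = 320.
n·P − d = (48)·(-6) + (-32)·(-2) + (32)·(-3) − 320 = -640; |n| = √4352.
Distance = |-640| / √4352 = 640/√4352 ≈ 9.70.

9.70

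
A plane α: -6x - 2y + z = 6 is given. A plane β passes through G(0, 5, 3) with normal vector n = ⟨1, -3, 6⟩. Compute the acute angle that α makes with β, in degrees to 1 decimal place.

β: n·r = n·G gives x - 3y + 6z = 3.
cos θ = |n₁·n₂| / (|n₁||n₂|) = |6| / (√41 · √46).
θ = arccos(0.13816) ≈ 82.1°.

82.1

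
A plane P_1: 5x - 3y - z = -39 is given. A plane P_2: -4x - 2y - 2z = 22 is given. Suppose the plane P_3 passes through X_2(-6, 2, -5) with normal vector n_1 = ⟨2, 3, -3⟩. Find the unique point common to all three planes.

(-6, 4, -3)

P_3: n_1·r = n_1·X_2 gives 2x + 3y - 3z = 9.
Solving the 3×3 linear system 5x - 3y - z = -39, -4x - 2y - 2z = 22, 2x + 3y - 3z = 9 (e.g. by elimination or Cramer's rule, determinant = 116) gives (-6, 4, -3).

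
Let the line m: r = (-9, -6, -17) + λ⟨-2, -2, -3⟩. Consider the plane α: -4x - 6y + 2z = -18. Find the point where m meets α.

Substitute r = (-9, -6, -17) + t(-2, -2, -3) into the plane: 38 + 14t = -18, so t = -4.
Intersection: (-9, -6, -17) + (-4)·(-2, -2, -3) = (-1, 2, -5).

(-1, 2, -5)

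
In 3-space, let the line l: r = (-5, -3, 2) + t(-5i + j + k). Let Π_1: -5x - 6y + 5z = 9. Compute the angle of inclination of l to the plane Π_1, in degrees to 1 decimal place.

sin θ = |n·v| / (|n||v|) = |24| / (√86 · √27) = 0.49806.
θ ≈ 29.9°.

29.9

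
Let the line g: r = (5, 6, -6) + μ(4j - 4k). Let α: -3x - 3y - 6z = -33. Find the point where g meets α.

(5, -6, 6)

Substitute r = (5, 6, -6) + t(0, 4, -4) into the plane: 3 + 12t = -33, so t = -3.
Intersection: (5, 6, -6) + (-3)·(0, 4, -4) = (5, -6, 6).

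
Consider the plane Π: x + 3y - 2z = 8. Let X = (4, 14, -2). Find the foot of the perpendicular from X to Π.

Foot = X − λn with λ = (n·X − d)/|n|² = (50 − 8)/14 = 3.
Foot = (4, 14, -2) − 3·(1, 3, -2) = (1, 5, 4).

(1, 5, 4)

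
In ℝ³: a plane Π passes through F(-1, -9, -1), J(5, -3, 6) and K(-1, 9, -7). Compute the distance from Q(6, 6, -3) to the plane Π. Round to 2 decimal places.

FJ = (6, 6, 7), FK = (0, 18, -6); a normal to Π is FJ × FK = (-162, 36, 108).
Using F: Π has equation -162x + 36y + 108z = -270.
n·Q − d = (-162)·(6) + (36)·(6) + (108)·(-3) − (-270) = -810; |n| = √39204.
Distance = |-810| / √39204 = 810/√39204 ≈ 4.09.

4.09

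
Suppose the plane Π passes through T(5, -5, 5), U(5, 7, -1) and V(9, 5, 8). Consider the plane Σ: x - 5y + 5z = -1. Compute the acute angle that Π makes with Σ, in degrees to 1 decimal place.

88.2

TU = (0, 12, -6), TV = (4, 10, 3); a normal to Π is TU × TV = (96, -24, -48).
Using T: Π has equation 96x - 24y - 48z = 360.
cos θ = |n₁·n₂| / (|n₁||n₂|) = |-24| / (√12096 · √51).
θ = arccos(0.03056) ≈ 88.2°.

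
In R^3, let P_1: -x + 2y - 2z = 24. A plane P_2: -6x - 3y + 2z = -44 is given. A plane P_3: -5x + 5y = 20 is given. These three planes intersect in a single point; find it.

Solving the 3×3 linear system -x + 2y - 2z = 24, -6x - 3y + 2z = -44, -5x + 5y = 20 (e.g. by elimination or Cramer's rule, determinant = 80) gives (2, 6, -7).

(2, 6, -7)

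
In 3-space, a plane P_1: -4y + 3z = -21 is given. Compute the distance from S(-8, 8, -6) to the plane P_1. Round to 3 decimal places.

n·S − d = (0)·(-8) + (-4)·(8) + (3)·(-6) − (-21) = -29; |n| = √25.
Distance = |-29| / √25 = 29/√25 ≈ 5.800.

5.800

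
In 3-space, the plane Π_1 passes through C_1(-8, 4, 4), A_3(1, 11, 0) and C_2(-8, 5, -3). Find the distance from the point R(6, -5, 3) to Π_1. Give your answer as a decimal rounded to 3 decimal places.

15.473

C_1A_3 = (9, 7, -4), C_1C_2 = (0, 1, -7); a normal to Π_1 is C_1A_3 × C_1C_2 = (-45, 63, 9).
Using C_1: Π_1 has equation -45x + 63y + 9z = 648.
n·R − d = (-45)·(6) + (63)·(-5) + (9)·(3) − 648 = -1206; |n| = √6075.
Distance = |-1206| / √6075 = 1206/√6075 ≈ 15.473.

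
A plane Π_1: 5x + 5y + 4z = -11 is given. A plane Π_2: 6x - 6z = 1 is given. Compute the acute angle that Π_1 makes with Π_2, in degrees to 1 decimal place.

85.0

cos θ = |n₁·n₂| / (|n₁||n₂|) = |6| / (√66 · √72).
θ = arccos(0.08704) ≈ 85.0°.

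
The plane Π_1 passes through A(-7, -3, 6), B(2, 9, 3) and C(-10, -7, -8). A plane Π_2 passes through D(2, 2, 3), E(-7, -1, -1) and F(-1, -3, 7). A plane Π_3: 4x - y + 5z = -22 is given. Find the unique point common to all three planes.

AB = (9, 12, -3), AC = (-3, -4, -14); a normal to Π_1 is AB × AC = (-180, 135, 0).
Using A: Π_1 has equation -180x + 135y = 855.
DE = (-9, -3, -4), DF = (-3, -5, 4); a normal to Π_2 is DE × DF = (-32, 48, 36).
Using D: Π_2 has equation -32x + 48y + 36z = 140.
Solving the 3×3 linear system -180x + 135y = 855, -32x + 48y + 36z = 140, 4x - y + 5z = -22 (e.g. by elimination or Cramer's rule, determinant = -8640) gives (-4, 1, -1).

(-4, 1, -1)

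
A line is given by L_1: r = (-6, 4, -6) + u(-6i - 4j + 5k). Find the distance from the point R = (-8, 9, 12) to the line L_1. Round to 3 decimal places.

Taking (-6, 4, -6) on L_1 with direction v = (-6, -4, 5): w = R − (-6, 4, -6) = (-2, 5, 18), and w × v = (97, -98, 38).
Distance = |w × v| / |v| = √20457 / √77 ≈ 16.300.

16.300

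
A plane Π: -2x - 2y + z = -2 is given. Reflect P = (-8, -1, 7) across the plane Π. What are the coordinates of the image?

(4, 11, 1)

λ = (n·P − d)/|n|² = (25 − (-2))/9 = 3.
Reflection = P − 2λn = (-8, -1, 7) − 6·(-2, -2, 1) = (4, 11, 1).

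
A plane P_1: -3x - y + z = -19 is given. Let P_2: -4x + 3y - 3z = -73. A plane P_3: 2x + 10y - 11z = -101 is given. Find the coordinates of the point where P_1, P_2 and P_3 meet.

(10, 0, 11)

Solving the 3×3 linear system -3x - y + z = -19, -4x + 3y - 3z = -73, 2x + 10y - 11z = -101 (e.g. by elimination or Cramer's rule, determinant = 13) gives (10, 0, 11).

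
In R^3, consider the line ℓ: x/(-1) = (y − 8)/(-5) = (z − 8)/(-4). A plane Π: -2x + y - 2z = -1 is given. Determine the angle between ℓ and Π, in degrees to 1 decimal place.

14.9

ℓ has direction (-1, -5, -4) through (0, 8, 8).
sin θ = |n·v| / (|n||v|) = |5| / (√9 · √42) = 0.25717.
θ ≈ 14.9°.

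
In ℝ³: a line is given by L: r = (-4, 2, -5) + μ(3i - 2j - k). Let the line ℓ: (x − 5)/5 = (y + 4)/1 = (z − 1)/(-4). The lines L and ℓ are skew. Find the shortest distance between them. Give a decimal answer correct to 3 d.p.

6.766

ℓ has direction (5, 1, -4) through (5, -4, 1).
Common perpendicular direction n = (3, -2, -1) × (5, 1, -4) = (9, 7, 13).
With w = (5, -4, 1) − (-4, 2, -5) = (9, -6, 6), w · n = 117.
Distance = |w · n| / |n| = |117| / √299 ≈ 6.766.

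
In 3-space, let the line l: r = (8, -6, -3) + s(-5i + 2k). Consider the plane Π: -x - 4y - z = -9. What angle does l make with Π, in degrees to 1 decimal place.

sin θ = |n·v| / (|n||v|) = |3| / (√18 · √29) = 0.13131.
θ ≈ 7.5°.

7.5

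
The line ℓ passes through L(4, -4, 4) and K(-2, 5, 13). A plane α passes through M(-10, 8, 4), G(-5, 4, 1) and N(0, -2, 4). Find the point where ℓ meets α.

(6, -7, 1)

A direction vector for ℓ is K − L = (-6, 9, 9).
MG = (5, -4, -3), MN = (10, -10, 0); a normal to α is MG × MN = (-30, -30, -10).
Using M: α has equation -30x - 30y - 10z = 20.
Substitute r = (4, -4, 4) + t(-6, 9, 9) into the plane: -40 + (-180)t = 20, so t = -1/3.
Intersection: (4, -4, 4) + (-1/3)·(-6, 9, 9) = (6, -7, 1).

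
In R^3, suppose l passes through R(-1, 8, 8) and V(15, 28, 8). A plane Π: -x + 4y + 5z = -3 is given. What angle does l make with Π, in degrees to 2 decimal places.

A direction vector for l is V − R = (16, 20, 0).
sin θ = |n·v| / (|n||v|) = |64| / (√42 · √656) = 0.38557.
θ ≈ 22.68°.

22.68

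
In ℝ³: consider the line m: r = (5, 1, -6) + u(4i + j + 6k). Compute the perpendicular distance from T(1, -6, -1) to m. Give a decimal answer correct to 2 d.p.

9.44

Taking (5, 1, -6) on m with direction v = (4, 1, 6): w = T − (5, 1, -6) = (-4, -7, 5), and w × v = (-47, 44, 24).
Distance = |w × v| / |v| = √4721 / √53 ≈ 9.44.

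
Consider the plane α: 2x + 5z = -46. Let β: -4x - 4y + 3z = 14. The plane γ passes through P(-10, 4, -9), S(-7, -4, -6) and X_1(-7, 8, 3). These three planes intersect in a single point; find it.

PS = (3, -8, 3), PX_1 = (3, 4, 12); a normal to γ is PS × PX_1 = (-108, -27, 36).
Using P: γ has equation -108x - 27y + 36z = 648.
Solving the 3×3 linear system 2x + 5z = -46, -4x - 4y + 3z = 14, -108x - 27y + 36z = 648 (e.g. by elimination or Cramer's rule, determinant = -1746) gives (-8, 0, -6).

(-8, 0, -6)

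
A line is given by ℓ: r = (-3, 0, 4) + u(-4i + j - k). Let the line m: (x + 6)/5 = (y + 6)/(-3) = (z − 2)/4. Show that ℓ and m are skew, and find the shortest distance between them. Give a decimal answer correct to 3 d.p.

6.347

m has direction (5, -3, 4) through (-6, -6, 2).
Common perpendicular direction n = (-4, 1, -1) × (5, -3, 4) = (1, 11, 7).
With w = (-6, -6, 2) − (-3, 0, 4) = (-3, -6, -2), w · n = -83.
Since n ≠ 0 the lines are not parallel, and w · n = -83 ≠ 0 so they do not intersect; hence they are skew.
Distance = |w · n| / |n| = |-83| / √171 ≈ 6.347.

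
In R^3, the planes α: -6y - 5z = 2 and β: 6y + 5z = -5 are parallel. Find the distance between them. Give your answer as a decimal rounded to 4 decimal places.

Rescale β by 1/(-1): -6y - 5z = 5. Then distance = |2 − 5| / √61 ≈ 0.3841.

0.3841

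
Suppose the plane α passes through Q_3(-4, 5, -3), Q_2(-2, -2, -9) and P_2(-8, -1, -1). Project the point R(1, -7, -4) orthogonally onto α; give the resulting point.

(-4, -5, -8)

Q_3Q_2 = (2, -7, -6), Q_3P_2 = (-4, -6, 2); a normal to α is Q_3Q_2 × Q_3P_2 = (-50, 20, -40).
Using Q_3: α has equation -50x + 20y - 40z = 420.
Foot = R − λn with λ = (n·R − d)/|n|² = (-30 − 420)/4500 = -1/10.
Foot = (1, -7, -4) − (-1/10)·(-50, 20, -40) = (-4, -5, -8).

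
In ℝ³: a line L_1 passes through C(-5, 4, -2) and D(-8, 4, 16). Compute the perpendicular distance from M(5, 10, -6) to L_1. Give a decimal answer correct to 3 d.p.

A direction vector for L_1 is D − C = (-3, 0, 18).
Taking (-5, 4, -2) on L_1 with direction v = (-3, 0, 18): w = M − (-5, 4, -2) = (10, 6, -4), and w × v = (108, -168, 18).
Distance = |w × v| / |v| = √40212 / √333 ≈ 10.989.

10.989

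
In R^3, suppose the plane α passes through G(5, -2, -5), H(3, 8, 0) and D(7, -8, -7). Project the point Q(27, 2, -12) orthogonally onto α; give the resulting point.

(12, -7, 0)

GH = (-2, 10, 5), GD = (2, -6, -2); a normal to α is GH × GD = (10, 6, -8).
Using G: α has equation 10x + 6y - 8z = 78.
Foot = Q − λn with λ = (n·Q − d)/|n|² = (378 − 78)/200 = 3/2.
Foot = (27, 2, -12) − (3/2)·(10, 6, -8) = (12, -7, 0).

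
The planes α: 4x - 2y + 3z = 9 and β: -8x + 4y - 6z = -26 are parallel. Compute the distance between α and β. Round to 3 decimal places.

Rescale β by 1/(-2): 4x - 2y + 3z = 13. Then distance = |9 − 13| / √29 ≈ 0.743.

0.743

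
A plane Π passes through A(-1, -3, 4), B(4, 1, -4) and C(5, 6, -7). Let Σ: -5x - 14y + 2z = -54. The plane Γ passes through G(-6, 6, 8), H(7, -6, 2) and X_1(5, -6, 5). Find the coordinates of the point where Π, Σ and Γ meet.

(-4, 6, 5)

AB = (5, 4, -8), AC = (6, 9, -11); a normal to Π is AB × AC = (28, 7, 21).
Using A: Π has equation 28x + 7y + 21z = 35.
GH = (13, -12, -6), GX_1 = (11, -12, -3); a normal to Γ is GH × GX_1 = (-36, -27, -24).
Using G: Γ has equation -36x - 27y - 24z = -138.
Solving the 3×3 linear system 28x + 7y + 21z = 35, -5x - 14y + 2z = -54, -36x - 27y - 24z = -138 (e.g. by elimination or Cramer's rule, determinant = 1827) gives (-4, 6, 5).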